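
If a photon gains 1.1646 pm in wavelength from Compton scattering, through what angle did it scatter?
58.67°

From the Compton formula Δλ = λ_C(1 - cos θ), we can solve for θ:

cos θ = 1 - Δλ/λ_C

Given:
- Δλ = 1.1646 pm
- λ_C = h/(m_e·c) ≈ 2.42631024 pm

cos θ = 1 - 1.1646/2.42631024
cos θ = 1 - 0.479988
cos θ = 0.520012

θ = arccos(0.520012)
θ = 58.67°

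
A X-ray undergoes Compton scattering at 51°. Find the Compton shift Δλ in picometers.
0.8994 pm

Using the Compton scattering formula:
Δλ = λ_C(1 - cos θ)

where λ_C = h/(m_e·c) ≈ 2.4263 pm is the Compton wavelength of an electron.

For θ = 51°:
cos(51°) = 0.6293
1 - cos(51°) = 0.3707

Δλ = 2.4263 × 0.3707
Δλ = 0.8994 pm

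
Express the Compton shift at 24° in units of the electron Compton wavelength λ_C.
0.0865 λ_C

The Compton shift formula is:
Δλ = λ_C(1 - cos θ)

Dividing both sides by λ_C:
Δλ/λ_C = 1 - cos θ

For θ = 24°:
Δλ/λ_C = 1 - cos(24°)
Δλ/λ_C = 1 - 0.9135
Δλ/λ_C = 0.0865

This means the shift is 0.0865 × λ_C = 0.2098 pm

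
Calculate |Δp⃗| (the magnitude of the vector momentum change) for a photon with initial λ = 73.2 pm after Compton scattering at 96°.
1.3218e-23 kg·m/s

Photon momentum magnitude is p = h/λ.

Initial momentum:
p₀ = h/λ = 6.6261e-34/7.3200e-11 = 9.0520e-24 kg·m/s

After scattering:
λ' = λ + Δλ = 73.2 + 2.6799 = 75.8799 pm
p' = h/λ' = 6.6261e-34/7.5880e-11 = 8.7323e-24 kg·m/s

Momentum is a vector; the scattered photon's direction makes angle θ = 96° with the incident direction. The magnitude of the vector change Δp⃗ = p⃗₀ − p⃗' is found from the law of cosines:
|Δp⃗|² = p₀² + p'² − 2p₀p'cos θ
|Δp⃗|² = (9.0520e-24)² + (8.7323e-24)² − 2·9.0520e-24·8.7323e-24·cos(96°)
|Δp⃗| = 1.3218e-23 kg·m/s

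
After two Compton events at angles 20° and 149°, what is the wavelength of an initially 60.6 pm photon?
65.2524 pm

Apply Compton shift twice:

First scattering at θ₁ = 20°:
Δλ₁ = λ_C(1 - cos(20°))
Δλ₁ = 2.4263 × 0.0603
Δλ₁ = 0.1463 pm

After first scattering:
λ₁ = 60.6 + 0.1463 = 60.7463 pm

Second scattering at θ₂ = 149°:
Δλ₂ = λ_C(1 - cos(149°))
Δλ₂ = 2.4263 × 1.8572
Δλ₂ = 4.5061 pm

Final wavelength:
λ₂ = 60.7463 + 4.5061 = 65.2524 pm

Total shift: Δλ_total = 0.1463 + 4.5061 = 4.6524 pm

(Intermediate values are shown rounded; full precision is carried through to the final answer.)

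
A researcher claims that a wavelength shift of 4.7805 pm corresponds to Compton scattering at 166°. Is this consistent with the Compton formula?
Yes, consistent

Calculate the expected shift for θ = 166°:

Δλ_expected = λ_C(1 - cos(166°))
Δλ_expected = 2.4263 × (1 - cos(166°))
Δλ_expected = 2.4263 × 1.9703
Δλ_expected = 4.7805 pm

Given shift: 4.7805 pm
Expected shift: 4.7805 pm
Difference: 0.0000 pm

The values match. This is consistent with Compton scattering at the stated angle.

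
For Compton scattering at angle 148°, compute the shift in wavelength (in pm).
4.4839 pm

Using the Compton scattering formula:
Δλ = λ_C(1 - cos θ)

where λ_C = h/(m_e·c) ≈ 2.4263 pm is the Compton wavelength of an electron.

For θ = 148°:
cos(148°) = -0.8480
1 - cos(148°) = 1.8480

Δλ = 2.4263 × 1.8480
Δλ = 4.4839 pm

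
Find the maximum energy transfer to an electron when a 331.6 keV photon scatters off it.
187.2912 keV

Maximum energy transfer occurs at θ = 180° (backscattering).

Initial photon: E₀ = 331.6 keV → λ₀ = 3.7390 pm

Maximum Compton shift (at 180°):
Δλ_max = 2λ_C = 2 × 2.4263 = 4.8526 pm

Final wavelength:
λ' = 3.7390 + 4.8526 = 8.5916 pm

Minimum photon energy (maximum energy to electron):
E'_min = hc/λ' = 144.3088 keV

Maximum electron kinetic energy:
K_max = E₀ - E'_min = 331.6000 - 144.3088 = 187.2912 keV

(Intermediate values are shown rounded; full precision is carried through to the final answer.)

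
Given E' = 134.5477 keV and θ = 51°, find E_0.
149.1000 keV

Convert final energy to wavelength (hc ≈ 1239.842 keV·pm):
λ' = hc/E' = 1239.842 / 134.5477 = 9.2149 pm

Calculate the Compton shift:
Δλ = λ_C(1 - cos(51°))
Δλ = 2.4263 × (1 - cos(51°))
Δλ = 0.8994 pm

Initial wavelength:
λ = λ' - Δλ = 9.2149 - 0.8994 = 8.3155 pm

Initial energy:
E = hc/λ = 1239.842 / 8.3155 = 149.1000 keV

(Intermediate values are shown rounded; full precision is carried through to the final answer.)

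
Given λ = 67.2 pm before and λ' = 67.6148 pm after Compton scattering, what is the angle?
34.00°

First find the wavelength shift:
Δλ = λ' - λ = 67.6148 - 67.2 = 0.4148 pm

Using Δλ = λ_C(1 - cos θ), with λ_C = h/(m_e·c) ≈ 2.42631024 pm:
cos θ = 1 - Δλ/λ_C
cos θ = 1 - 0.4148/2.42631024
cos θ = 0.829041

θ = arccos(0.829041)
θ = 34.00°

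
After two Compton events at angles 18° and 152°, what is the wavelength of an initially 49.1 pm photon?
53.7874 pm

Apply Compton shift twice:

First scattering at θ₁ = 18°:
Δλ₁ = λ_C(1 - cos(18°))
Δλ₁ = 2.4263 × 0.0489
Δλ₁ = 0.1188 pm

After first scattering:
λ₁ = 49.1 + 0.1188 = 49.2188 pm

Second scattering at θ₂ = 152°:
Δλ₂ = λ_C(1 - cos(152°))
Δλ₂ = 2.4263 × 1.8829
Δλ₂ = 4.5686 pm

Final wavelength:
λ₂ = 49.2188 + 4.5686 = 53.7874 pm

Total shift: Δλ_total = 0.1188 + 4.5686 = 4.6874 pm

(Intermediate values are shown rounded; full precision is carried through to the final answer.)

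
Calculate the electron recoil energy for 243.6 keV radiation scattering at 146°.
113.4667 keV

By energy conservation: K_e = E_initial - E_final

First find the scattered photon energy:
Initial wavelength: λ = hc/E = 5.0897 pm
Compton shift: Δλ = λ_C(1 - cos(146°)) = 4.4378 pm
Final wavelength: λ' = 5.0897 + 4.4378 = 9.5275 pm
Final photon energy: E' = hc/λ' = 130.1333 keV

Electron kinetic energy:
K_e = E - E' = 243.6000 - 130.1333 = 113.4667 keV

(Intermediate values are shown rounded; full precision is carried through to the final answer.)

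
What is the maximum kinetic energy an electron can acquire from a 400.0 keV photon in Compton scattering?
244.0887 keV

Maximum energy transfer occurs at θ = 180° (backscattering).

Initial photon: E₀ = 400.0 keV → λ₀ = 3.0996 pm

Maximum Compton shift (at 180°):
Δλ_max = 2λ_C = 2 × 2.4263 = 4.8526 pm

Final wavelength:
λ' = 3.0996 + 4.8526 = 7.9522 pm

Minimum photon energy (maximum energy to electron):
E'_min = hc/λ' = 155.9113 keV

Maximum electron kinetic energy:
K_max = E₀ - E'_min = 400.0000 - 155.9113 = 244.0887 keV

(Intermediate values are shown rounded; full precision is carried through to the final answer.)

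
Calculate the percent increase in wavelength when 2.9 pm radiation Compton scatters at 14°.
2.4852%

Calculate the Compton shift:
Δλ = λ_C(1 - cos(14°))
Δλ = 2.4263 × (1 - cos(14°))
Δλ = 2.4263 × 0.0297
Δλ = 0.0721 pm

Percentage change:
(Δλ/λ₀) × 100 = (0.0721/2.9) × 100
= 2.4852%

(Intermediate values are shown rounded; full precision is carried through to the final answer.)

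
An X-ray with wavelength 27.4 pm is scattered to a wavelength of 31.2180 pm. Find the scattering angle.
125.00°

First find the wavelength shift:
Δλ = λ' - λ = 31.2180 - 27.4 = 3.8180 pm

Using Δλ = λ_C(1 - cos θ), with λ_C = h/(m_e·c) ≈ 2.42631024 pm:
cos θ = 1 - Δλ/λ_C
cos θ = 1 - 3.8180/2.42631024
cos θ = -0.573583

θ = arccos(-0.573583)
θ = 125.00°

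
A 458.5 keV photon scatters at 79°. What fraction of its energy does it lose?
0.4206 (or 42.06%)

Calculate initial and final photon energies:

Initial: E₀ = 458.5 keV → λ₀ = 2.7041 pm
Compton shift: Δλ = 1.9633 pm
Final wavelength: λ' = 4.6675 pm
Final energy: E' = 265.6344 keV

Fractional energy loss:
(E₀ - E')/E₀ = (458.5000 - 265.6344)/458.5000
= 192.8656/458.5000
= 0.4206
= 42.06%

(Intermediate values are shown rounded; full precision is carried through to the final answer.)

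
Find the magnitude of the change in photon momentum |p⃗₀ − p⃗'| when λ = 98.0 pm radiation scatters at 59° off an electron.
6.6197e-24 kg·m/s

Photon momentum magnitude is p = h/λ.

Initial momentum:
p₀ = h/λ = 6.6261e-34/9.8000e-11 = 6.7613e-24 kg·m/s

After scattering:
λ' = λ + Δλ = 98.0 + 1.1767 = 99.1767 pm
p' = h/λ' = 6.6261e-34/9.9177e-11 = 6.6811e-24 kg·m/s

Momentum is a vector; the scattered photon's direction makes angle θ = 59° with the incident direction. The magnitude of the vector change Δp⃗ = p⃗₀ − p⃗' is found from the law of cosines:
|Δp⃗|² = p₀² + p'² − 2p₀p'cos θ
|Δp⃗|² = (6.7613e-24)² + (6.6811e-24)² − 2·6.7613e-24·6.6811e-24·cos(59°)
|Δp⃗| = 6.6197e-24 kg·m/s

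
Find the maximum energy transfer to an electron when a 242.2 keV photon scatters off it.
117.8640 keV

Maximum energy transfer occurs at θ = 180° (backscattering).

Initial photon: E₀ = 242.2 keV → λ₀ = 5.1191 pm

Maximum Compton shift (at 180°):
Δλ_max = 2λ_C = 2 × 2.4263 = 4.8526 pm

Final wavelength:
λ' = 5.1191 + 4.8526 = 9.9717 pm

Minimum photon energy (maximum energy to electron):
E'_min = hc/λ' = 124.3360 keV

Maximum electron kinetic energy:
K_max = E₀ - E'_min = 242.2000 - 124.3360 = 117.8640 keV

(Intermediate values are shown rounded; full precision is carried through to the final answer.)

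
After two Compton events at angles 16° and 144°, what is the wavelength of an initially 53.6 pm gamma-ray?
58.0832 pm

Apply Compton shift twice:

First scattering at θ₁ = 16°:
Δλ₁ = λ_C(1 - cos(16°))
Δλ₁ = 2.4263 × 0.0387
Δλ₁ = 0.0940 pm

After first scattering:
λ₁ = 53.6 + 0.0940 = 53.6940 pm

Second scattering at θ₂ = 144°:
Δλ₂ = λ_C(1 - cos(144°))
Δλ₂ = 2.4263 × 1.8090
Δλ₂ = 4.3892 pm

Final wavelength:
λ₂ = 53.6940 + 4.3892 = 58.0832 pm

Total shift: Δλ_total = 0.0940 + 4.3892 = 4.4832 pm

(Intermediate values are shown rounded; full precision is carried through to the final answer.)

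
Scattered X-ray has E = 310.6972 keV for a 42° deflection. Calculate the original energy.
368.2001 keV

Convert final energy to wavelength (hc ≈ 1239.842 keV·pm):
λ' = hc/E' = 1239.842 / 310.6972 = 3.9905 pm

Calculate the Compton shift:
Δλ = λ_C(1 - cos(42°))
Δλ = 2.4263 × (1 - cos(42°))
Δλ = 0.6232 pm

Initial wavelength:
λ = λ' - Δλ = 3.9905 - 0.6232 = 3.3673 pm

Initial energy:
E = hc/λ = 1239.842 / 3.3673 = 368.2001 keV

(Intermediate values are shown rounded; full precision is carried through to the final answer.)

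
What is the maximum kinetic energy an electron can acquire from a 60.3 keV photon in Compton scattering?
11.5139 keV

Maximum energy transfer occurs at θ = 180° (backscattering).

Initial photon: E₀ = 60.3 keV → λ₀ = 20.5612 pm

Maximum Compton shift (at 180°):
Δλ_max = 2λ_C = 2 × 2.4263 = 4.8526 pm

Final wavelength:
λ' = 20.5612 + 4.8526 = 25.4138 pm

Minimum photon energy (maximum energy to electron):
E'_min = hc/λ' = 48.7861 keV

Maximum electron kinetic energy:
K_max = E₀ - E'_min = 60.3000 - 48.7861 = 11.5139 keV

(Intermediate values are shown rounded; full precision is carried through to the final answer.)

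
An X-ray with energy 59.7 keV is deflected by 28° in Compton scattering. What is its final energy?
58.8946 keV

First convert energy to wavelength:
λ = hc/E, with hc ≈ 1239.842 keV·pm (i.e. 1239.842 eV·nm)

For E = 59.7 keV = 59700 eV:
λ = 1239.842 keV·pm / 59.7 keV
λ = 20.7679 pm

Calculate the Compton shift:
Δλ = λ_C(1 - cos(28°)) = 2.4263 × 0.1171
Δλ = 0.2840 pm

Final wavelength:
λ' = 20.7679 + 0.2840 = 21.0519 pm

Final energy:
E' = hc/λ' = 1239.842 / 21.0519 = 58.8946 keV

(Intermediate values are shown rounded; full precision is carried through to the final answer.)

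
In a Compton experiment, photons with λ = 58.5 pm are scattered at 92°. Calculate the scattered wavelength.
61.0110 pm

Using the Compton scattering formula:
λ' = λ + Δλ = λ + λ_C(1 - cos θ)

Given:
- Initial wavelength λ = 58.5 pm
- Scattering angle θ = 92°
- Compton wavelength λ_C ≈ 2.4263 pm

Calculate the shift:
Δλ = 2.4263 × (1 - cos(92°))
Δλ = 2.4263 × 1.0349
Δλ = 2.5110 pm

Final wavelength:
λ' = 58.5 + 2.5110 = 61.0110 pm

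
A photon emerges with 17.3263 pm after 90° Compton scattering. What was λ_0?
14.9000 pm

From λ' = λ + Δλ, we have λ = λ' - Δλ

First calculate the Compton shift:
Δλ = λ_C(1 - cos θ)
Δλ = 2.4263 × (1 - cos(90°))
Δλ = 2.4263 × 1.0000
Δλ = 2.4263 pm

Initial wavelength:
λ = λ' - Δλ
λ = 17.3263 - 2.4263
λ = 14.9000 pm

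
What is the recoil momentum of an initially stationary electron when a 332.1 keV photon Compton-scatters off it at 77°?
1.8975e-22 kg·m/s

The electron is initially at rest, so by conservation of momentum:
p⃗_e = p⃗₀ − p⃗'  (incident photon momentum minus scattered photon momentum)

Photon momentum magnitudes (p = h/λ = E/c):
λ₀ = hc/E₀ = 3.7333 pm → p₀ = h/λ₀ = 1.7748e-22 kg·m/s
Δλ = λ_C(1 − cos 77°) = 1.8805 pm
λ' = 5.6138 pm → p' = h/λ' = 1.1803e-22 kg·m/s

The scattered photon makes angle θ = 77° with the incident direction, so by the law of cosines:
|p⃗_e|² = p₀² + p'² − 2p₀p'cos θ
|p⃗_e|² = (1.7748e-22)² + (1.1803e-22)² − 2·1.7748e-22·1.1803e-22·cos(77°)
|p⃗_e| = 1.8975e-22 kg·m/s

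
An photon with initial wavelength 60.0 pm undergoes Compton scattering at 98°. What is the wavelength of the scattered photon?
62.7640 pm

Using the Compton scattering formula:
λ' = λ + Δλ = λ + λ_C(1 - cos θ)

Given:
- Initial wavelength λ = 60.0 pm
- Scattering angle θ = 98°
- Compton wavelength λ_C ≈ 2.4263 pm

Calculate the shift:
Δλ = 2.4263 × (1 - cos(98°))
Δλ = 2.4263 × 1.1392
Δλ = 2.7640 pm

Final wavelength:
λ' = 60.0 + 2.7640 = 62.7640 pm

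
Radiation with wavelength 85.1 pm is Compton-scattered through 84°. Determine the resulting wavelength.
87.2727 pm

Using the Compton scattering formula:
λ' = λ + Δλ = λ + λ_C(1 - cos θ)

Given:
- Initial wavelength λ = 85.1 pm
- Scattering angle θ = 84°
- Compton wavelength λ_C ≈ 2.4263 pm

Calculate the shift:
Δλ = 2.4263 × (1 - cos(84°))
Δλ = 2.4263 × 0.8955
Δλ = 2.1727 pm

Final wavelength:
λ' = 85.1 + 2.1727 = 87.2727 pm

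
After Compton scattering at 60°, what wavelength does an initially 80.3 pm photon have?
81.5132 pm

Using the Compton formula: λ' = λ + λ_C(1 − cos θ)

For θ = 60°, cos θ = 1/2 (exact) = 0.5000, so:
1 − cos 60° = 1 − (1/2) = 0.5000

Δλ = λ_C × 0.5000 = 2.4263 × 0.5000 = 1.2132 pm

λ' = 80.3 + 1.2132 = 81.5132 pm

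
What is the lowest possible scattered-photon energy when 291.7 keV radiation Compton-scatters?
136.2011 keV (at θ = 180°)

The scattered photon has minimum energy when its wavelength is maximum, i.e., when the Compton shift Δλ = λ_C(1 − cos θ) is maximum. This occurs at θ = 180° (backscattering), giving Δλ_max = 2λ_C = 4.8526 pm.

Initial wavelength: λ₀ = hc/E₀ = 4.2504 pm
Maximum final wavelength: λ'_max = λ₀ + 2λ_C = 4.2504 + 4.8526 = 9.1030 pm
Minimum final energy: E'_min = hc/λ'_max = 136.2011 keV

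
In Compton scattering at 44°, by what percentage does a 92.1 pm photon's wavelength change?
0.7394%

Calculate the Compton shift:
Δλ = λ_C(1 - cos(44°))
Δλ = 2.4263 × (1 - cos(44°))
Δλ = 2.4263 × 0.2807
Δλ = 0.6810 pm

Percentage change:
(Δλ/λ₀) × 100 = (0.6810/92.1) × 100
= 0.7394%

(Intermediate values are shown rounded; full precision is carried through to the final answer.)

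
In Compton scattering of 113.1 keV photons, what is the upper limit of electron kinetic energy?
34.7033 keV

Maximum energy transfer occurs at θ = 180° (backscattering).

Initial photon: E₀ = 113.1 keV → λ₀ = 10.9624 pm

Maximum Compton shift (at 180°):
Δλ_max = 2λ_C = 2 × 2.4263 = 4.8526 pm

Final wavelength:
λ' = 10.9624 + 4.8526 = 15.8150 pm

Minimum photon energy (maximum energy to electron):
E'_min = hc/λ' = 78.3967 keV

Maximum electron kinetic energy:
K_max = E₀ - E'_min = 113.1000 - 78.3967 = 34.7033 keV

(Intermediate values are shown rounded; full precision is carried through to the final answer.)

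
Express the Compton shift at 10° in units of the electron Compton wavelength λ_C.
0.0152 λ_C

The Compton shift formula is:
Δλ = λ_C(1 - cos θ)

Dividing both sides by λ_C:
Δλ/λ_C = 1 - cos θ

For θ = 10°:
Δλ/λ_C = 1 - cos(10°)
Δλ/λ_C = 1 - 0.9848
Δλ/λ_C = 0.0152

This means the shift is 0.0152 × λ_C = 0.0369 pm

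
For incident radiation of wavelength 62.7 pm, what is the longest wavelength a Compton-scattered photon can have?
67.5526 pm (at θ = 180°)

The Compton shift is Δλ = λ_C(1 − cos θ).

Since cos θ ranges from −1 to 1, the factor (1 − cos θ) ranges from 0 to 2; the maximum shift occurs at θ = 180° (backscattering):
Δλ_max = 2λ_C = 2 × 2.4263 pm = 4.8526 pm

Maximum scattered wavelength:
λ'_max = λ₀ + Δλ_max = 62.7 + 4.8526 = 67.5526 pm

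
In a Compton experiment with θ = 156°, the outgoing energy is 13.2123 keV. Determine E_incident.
13.9000 keV

Convert final energy to wavelength (hc ≈ 1239.842 keV·pm):
λ' = hc/E' = 1239.842 / 13.2123 = 93.8400 pm

Calculate the Compton shift:
Δλ = λ_C(1 - cos(156°))
Δλ = 2.4263 × (1 - cos(156°))
Δλ = 4.6429 pm

Initial wavelength:
λ = λ' - Δλ = 93.8400 - 4.6429 = 89.1971 pm

Initial energy:
E = hc/λ = 1239.842 / 89.1971 = 13.9000 keV

(Intermediate values are shown rounded; full precision is carried through to the final answer.)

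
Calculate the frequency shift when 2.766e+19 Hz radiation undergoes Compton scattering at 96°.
5.483e+18 Hz (decrease)

Convert frequency to wavelength (c = 299792458 m/s):
λ₀ = c/f₀ = 299792458/2.766e+19 = 1.0838484e-11 m = 10.8385 pm

Calculate Compton shift:
Δλ = λ_C(1 - cos(96°)) = 2.6799 pm

Final wavelength:
λ' = λ₀ + Δλ = 10.8385 + 2.6799 = 13.5184 pm

Final frequency:
f' = c/λ' = 299792458/1.3518412e-11 = 2.2176603e+19 Hz

Frequency shift (decrease):
Δf = f₀ - f' = 2.766e+19 - 2.2176603e+19 = 5.483e+18 Hz

(Intermediate values are shown rounded; full precision is carried through to the final answer.)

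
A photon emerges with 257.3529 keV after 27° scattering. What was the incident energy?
272.3000 keV

Convert final energy to wavelength (hc ≈ 1239.842 keV·pm):
λ' = hc/E' = 1239.842 / 257.3529 = 4.8177 pm

Calculate the Compton shift:
Δλ = λ_C(1 - cos(27°))
Δλ = 2.4263 × (1 - cos(27°))
Δλ = 0.2645 pm

Initial wavelength:
λ = λ' - Δλ = 4.8177 - 0.2645 = 4.5532 pm

Initial energy:
E = hc/λ = 1239.842 / 4.5532 = 272.3000 keV

(Intermediate values are shown rounded; full precision is carried through to the final answer.)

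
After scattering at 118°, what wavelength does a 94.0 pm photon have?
97.5654 pm

Using the Compton scattering formula:
λ' = λ + Δλ = λ + λ_C(1 - cos θ)

Given:
- Initial wavelength λ = 94.0 pm
- Scattering angle θ = 118°
- Compton wavelength λ_C ≈ 2.4263 pm

Calculate the shift:
Δλ = 2.4263 × (1 - cos(118°))
Δλ = 2.4263 × 1.4695
Δλ = 3.5654 pm

Final wavelength:
λ' = 94.0 + 3.5654 = 97.5654 pm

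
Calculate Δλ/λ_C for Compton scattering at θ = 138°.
1.7431 λ_C

The Compton shift formula is:
Δλ = λ_C(1 - cos θ)

Dividing both sides by λ_C:
Δλ/λ_C = 1 - cos θ

For θ = 138°:
Δλ/λ_C = 1 - cos(138°)
Δλ/λ_C = 1 - -0.7431
Δλ/λ_C = 1.7431

This means the shift is 1.7431 × λ_C = 4.2294 pm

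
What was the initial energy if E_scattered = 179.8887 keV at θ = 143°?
490.4002 keV

Convert final energy to wavelength (hc ≈ 1239.842 keV·pm):
λ' = hc/E' = 1239.842 / 179.8887 = 6.8923 pm

Calculate the Compton shift:
Δλ = λ_C(1 - cos(143°))
Δλ = 2.4263 × (1 - cos(143°))
Δλ = 4.3640 pm

Initial wavelength:
λ = λ' - Δλ = 6.8923 - 4.3640 = 2.5282 pm

Initial energy:
E = hc/λ = 1239.842 / 2.5282 = 490.4002 keV

(Intermediate values are shown rounded; full precision is carried through to the final answer.)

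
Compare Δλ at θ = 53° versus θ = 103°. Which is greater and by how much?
103° produces the larger shift by a factor of 3.076

Calculate both shifts using Δλ = λ_C(1 - cos θ):

For θ₁ = 53°:
Δλ₁ = 2.4263 × (1 - cos(53°))
Δλ₁ = 2.4263 × 0.3982
Δλ₁ = 0.9661 pm

For θ₂ = 103°:
Δλ₂ = 2.4263 × (1 - cos(103°))
Δλ₂ = 2.4263 × 1.2250
Δλ₂ = 2.9721 pm

The 103° angle produces the larger shift.
Ratio: 2.9721/0.9661 = 3.076

(Intermediate values are shown rounded; full precision is carried through to the final answer.)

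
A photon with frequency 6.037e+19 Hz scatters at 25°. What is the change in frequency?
2.643e+18 Hz (decrease)

Convert frequency to wavelength (c = 299792458 m/s):
λ₀ = c/f₀ = 299792458/6.037e+19 = 4.9659178e-12 m = 4.9659 pm

Calculate Compton shift:
Δλ = λ_C(1 - cos(25°)) = 0.2273 pm

Final wavelength:
λ' = λ₀ + Δλ = 4.9659 + 0.2273 = 5.1932 pm

Final frequency:
f' = c/λ' = 299792458/5.1932442e-12 = 5.7727395e+19 Hz

Frequency shift (decrease):
Δf = f₀ - f' = 6.037e+19 - 5.7727395e+19 = 2.643e+18 Hz

(Intermediate values are shown rounded; full precision is carried through to the final answer.)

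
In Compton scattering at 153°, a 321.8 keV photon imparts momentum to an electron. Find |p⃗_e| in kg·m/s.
2.4453e-22 kg·m/s

The electron is initially at rest, so by conservation of momentum:
p⃗_e = p⃗₀ − p⃗'  (incident photon momentum minus scattered photon momentum)

Photon momentum magnitudes (p = h/λ = E/c):
λ₀ = hc/E₀ = 3.8528 pm → p₀ = h/λ₀ = 1.7198e-22 kg·m/s
Δλ = λ_C(1 − cos 153°) = 4.5882 pm
λ' = 8.4410 pm → p' = h/λ' = 7.8499e-23 kg·m/s

The scattered photon makes angle θ = 153° with the incident direction, so by the law of cosines:
|p⃗_e|² = p₀² + p'² − 2p₀p'cos θ
|p⃗_e|² = (1.7198e-22)² + (7.8499e-23)² − 2·1.7198e-22·7.8499e-23·cos(153°)
|p⃗_e| = 2.4453e-22 kg·m/s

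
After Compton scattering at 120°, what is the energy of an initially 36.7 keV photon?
33.1308 keV

First convert energy to wavelength:
λ = hc/E, with hc ≈ 1239.842 keV·pm (i.e. 1239.842 eV·nm)

For E = 36.7 keV = 36700 eV:
λ = 1239.842 keV·pm / 36.7 keV
λ = 33.7832 pm

Calculate the Compton shift:
Δλ = λ_C(1 - cos(120°)) = 2.4263 × 1.5000
Δλ = 3.6395 pm

Final wavelength:
λ' = 33.7832 + 3.6395 = 37.4226 pm

Final energy:
E' = hc/λ' = 1239.842 / 37.4226 = 33.1308 keV

(Intermediate values are shown rounded; full precision is carried through to the final answer.)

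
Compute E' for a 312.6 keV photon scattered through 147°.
147.1202 keV

First convert energy to wavelength:
λ = hc/E, with hc ≈ 1239.842 keV·pm (i.e. 1239.842 eV·nm)

For E = 312.6 keV = 312600 eV:
λ = 1239.842 keV·pm / 312.6 keV
λ = 3.9662 pm

Calculate the Compton shift:
Δλ = λ_C(1 - cos(147°)) = 2.4263 × 1.8387
Δλ = 4.4612 pm

Final wavelength:
λ' = 3.9662 + 4.4612 = 8.4274 pm

Final energy:
E' = hc/λ' = 1239.842 / 8.4274 = 147.1202 keV

(Intermediate values are shown rounded; full precision is carried through to the final answer.)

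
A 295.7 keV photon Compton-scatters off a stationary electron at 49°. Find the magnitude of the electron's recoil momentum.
1.2254e-22 kg·m/s

The electron is initially at rest, so by conservation of momentum:
p⃗_e = p⃗₀ − p⃗'  (incident photon momentum minus scattered photon momentum)

Photon momentum magnitudes (p = h/λ = E/c):
λ₀ = hc/E₀ = 4.1929 pm → p₀ = h/λ₀ = 1.5803e-22 kg·m/s
Δλ = λ_C(1 − cos 49°) = 0.8345 pm
λ' = 5.0274 pm → p' = h/λ' = 1.3180e-22 kg·m/s

The scattered photon makes angle θ = 49° with the incident direction, so by the law of cosines:
|p⃗_e|² = p₀² + p'² − 2p₀p'cos θ
|p⃗_e|² = (1.5803e-22)² + (1.3180e-22)² − 2·1.5803e-22·1.3180e-22·cos(49°)
|p⃗_e| = 1.2254e-22 kg·m/s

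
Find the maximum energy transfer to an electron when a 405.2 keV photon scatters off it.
248.5049 keV

Maximum energy transfer occurs at θ = 180° (backscattering).

Initial photon: E₀ = 405.2 keV → λ₀ = 3.0598 pm

Maximum Compton shift (at 180°):
Δλ_max = 2λ_C = 2 × 2.4263 = 4.8526 pm

Final wavelength:
λ' = 3.0598 + 4.8526 = 7.9124 pm

Minimum photon energy (maximum energy to electron):
E'_min = hc/λ' = 156.6951 keV

Maximum electron kinetic energy:
K_max = E₀ - E'_min = 405.2000 - 156.6951 = 248.5049 keV

(Intermediate values are shown rounded; full precision is carried through to the final answer.)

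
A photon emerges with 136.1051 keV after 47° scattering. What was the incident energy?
148.7000 keV

Convert final energy to wavelength (hc ≈ 1239.842 keV·pm):
λ' = hc/E' = 1239.842 / 136.1051 = 9.1094 pm

Calculate the Compton shift:
Δλ = λ_C(1 - cos(47°))
Δλ = 2.4263 × (1 - cos(47°))
Δλ = 0.7716 pm

Initial wavelength:
λ = λ' - Δλ = 9.1094 - 0.7716 = 8.3379 pm

Initial energy:
E = hc/λ = 1239.842 / 8.3379 = 148.7000 keV

(Intermediate values are shown rounded; full precision is carried through to the final answer.)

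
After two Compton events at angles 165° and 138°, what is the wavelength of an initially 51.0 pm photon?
59.9994 pm

Apply Compton shift twice:

First scattering at θ₁ = 165°:
Δλ₁ = λ_C(1 - cos(165°))
Δλ₁ = 2.4263 × 1.9659
Δλ₁ = 4.7699 pm

After first scattering:
λ₁ = 51.0 + 4.7699 = 55.7699 pm

Second scattering at θ₂ = 138°:
Δλ₂ = λ_C(1 - cos(138°))
Δλ₂ = 2.4263 × 1.7431
Δλ₂ = 4.2294 pm

Final wavelength:
λ₂ = 55.7699 + 4.2294 = 59.9994 pm

Total shift: Δλ_total = 4.7699 + 4.2294 = 8.9994 pm

(Intermediate values are shown rounded; full precision is carried through to the final answer.)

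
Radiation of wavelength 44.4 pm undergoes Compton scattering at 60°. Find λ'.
45.6132 pm

Using the Compton formula: λ' = λ + λ_C(1 − cos θ)

For θ = 60°, cos θ = 1/2 (exact) = 0.5000, so:
1 − cos 60° = 1 − (1/2) = 0.5000

Δλ = λ_C × 0.5000 = 2.4263 × 0.5000 = 1.2132 pm

λ' = 44.4 + 1.2132 = 45.6132 pm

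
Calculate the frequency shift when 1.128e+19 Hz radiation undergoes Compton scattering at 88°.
9.134e+17 Hz (decrease)

Convert frequency to wavelength (c = 299792458 m/s):
λ₀ = c/f₀ = 299792458/1.128e+19 = 2.6577346e-11 m = 26.5773 pm

Calculate Compton shift:
Δλ = λ_C(1 - cos(88°)) = 2.3416 pm

Final wavelength:
λ' = λ₀ + Δλ = 26.5773 + 2.3416 = 28.9190 pm

Final frequency:
f' = c/λ' = 299792458/2.8918979e-11 = 1.0366634e+19 Hz

Frequency shift (decrease):
Δf = f₀ - f' = 1.128e+19 - 1.0366634e+19 = 9.134e+17 Hz

(Intermediate values are shown rounded; full precision is carried through to the final answer.)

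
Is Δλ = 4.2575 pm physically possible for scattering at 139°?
Yes, consistent

Calculate the expected shift for θ = 139°:

Δλ_expected = λ_C(1 - cos(139°))
Δλ_expected = 2.4263 × (1 - cos(139°))
Δλ_expected = 2.4263 × 1.7547
Δλ_expected = 4.2575 pm

Given shift: 4.2575 pm
Expected shift: 4.2575 pm
Difference: 0.0000 pm

The values match. This is consistent with Compton scattering at the stated angle.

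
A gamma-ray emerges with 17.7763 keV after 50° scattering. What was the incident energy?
18.0000 keV

Convert final energy to wavelength (hc ≈ 1239.842 keV·pm):
λ' = hc/E' = 1239.842 / 17.7763 = 69.7469 pm

Calculate the Compton shift:
Δλ = λ_C(1 - cos(50°))
Δλ = 2.4263 × (1 - cos(50°))
Δλ = 0.8667 pm

Initial wavelength:
λ = λ' - Δλ = 69.7469 - 0.8667 = 68.8802 pm

Initial energy:
E = hc/λ = 1239.842 / 68.8802 = 18.0000 keV

(Intermediate values are shown rounded; full precision is carried through to the final answer.)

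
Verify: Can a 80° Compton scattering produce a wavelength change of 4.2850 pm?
No, inconsistent

Calculate the expected shift for θ = 80°:

Δλ_expected = λ_C(1 - cos(80°))
Δλ_expected = 2.4263 × (1 - cos(80°))
Δλ_expected = 2.4263 × 0.8264
Δλ_expected = 2.0050 pm

Given shift: 4.2850 pm
Expected shift: 2.0050 pm
Difference: 2.2800 pm

The values do not match. The given shift corresponds to θ ≈ 140.0°, not 80°.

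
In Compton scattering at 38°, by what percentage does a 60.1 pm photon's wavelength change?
0.8558%

Calculate the Compton shift:
Δλ = λ_C(1 - cos(38°))
Δλ = 2.4263 × (1 - cos(38°))
Δλ = 2.4263 × 0.2120
Δλ = 0.5144 pm

Percentage change:
(Δλ/λ₀) × 100 = (0.5144/60.1) × 100
= 0.8558%

(Intermediate values are shown rounded; full precision is carried through to the final answer.)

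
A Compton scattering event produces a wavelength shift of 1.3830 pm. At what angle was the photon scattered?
64.53°

From the Compton formula Δλ = λ_C(1 - cos θ), we can solve for θ:

cos θ = 1 - Δλ/λ_C

Given:
- Δλ = 1.3830 pm
- λ_C = h/(m_e·c) ≈ 2.42631024 pm

cos θ = 1 - 1.3830/2.42631024
cos θ = 1 - 0.570001
cos θ = 0.429999

θ = arccos(0.429999)
θ = 64.53°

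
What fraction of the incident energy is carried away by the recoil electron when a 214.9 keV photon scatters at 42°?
0.0975 (or 9.75%)

Calculate initial and final photon energies:

Initial: E₀ = 214.9 keV → λ₀ = 5.7694 pm
Compton shift: Δλ = 0.6232 pm
Final wavelength: λ' = 6.3926 pm
Final energy: E' = 193.9495 keV

Fractional energy loss:
(E₀ - E')/E₀ = (214.9000 - 193.9495)/214.9000
= 20.9505/214.9000
= 0.0975
= 9.75%

(Intermediate values are shown rounded; full precision is carried through to the final answer.)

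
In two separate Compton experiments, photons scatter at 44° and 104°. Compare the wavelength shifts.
104° produces the larger shift by a factor of 4.425

Calculate both shifts using Δλ = λ_C(1 - cos θ):

For θ₁ = 44°:
Δλ₁ = 2.4263 × (1 - cos(44°))
Δλ₁ = 2.4263 × 0.2807
Δλ₁ = 0.6810 pm

For θ₂ = 104°:
Δλ₂ = 2.4263 × (1 - cos(104°))
Δλ₂ = 2.4263 × 1.2419
Δλ₂ = 3.0133 pm

The 104° angle produces the larger shift.
Ratio: 3.0133/0.6810 = 4.425

(Intermediate values are shown rounded; full precision is carried through to the final answer.)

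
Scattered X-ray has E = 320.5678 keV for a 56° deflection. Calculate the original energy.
443.1000 keV

Convert final energy to wavelength (hc ≈ 1239.842 keV·pm):
λ' = hc/E' = 1239.842 / 320.5678 = 3.8676 pm

Calculate the Compton shift:
Δλ = λ_C(1 - cos(56°))
Δλ = 2.4263 × (1 - cos(56°))
Δλ = 1.0695 pm

Initial wavelength:
λ = λ' - Δλ = 3.8676 - 1.0695 = 2.7981 pm

Initial energy:
E = hc/λ = 1239.842 / 2.7981 = 443.1000 keV

(Intermediate values are shown rounded; full precision is carried through to the final answer.)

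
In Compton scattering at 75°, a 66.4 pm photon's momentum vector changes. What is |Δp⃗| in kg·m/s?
1.1991e-23 kg·m/s

Photon momentum magnitude is p = h/λ.

Initial momentum:
p₀ = h/λ = 6.6261e-34/6.6400e-11 = 9.9790e-24 kg·m/s

After scattering:
λ' = λ + Δλ = 66.4 + 1.7983 = 68.1983 pm
p' = h/λ' = 6.6261e-34/6.8198e-11 = 9.7159e-24 kg·m/s

Momentum is a vector; the scattered photon's direction makes angle θ = 75° with the incident direction. The magnitude of the vector change Δp⃗ = p⃗₀ − p⃗' is found from the law of cosines:
|Δp⃗|² = p₀² + p'² − 2p₀p'cos θ
|Δp⃗|² = (9.9790e-24)² + (9.7159e-24)² − 2·9.9790e-24·9.7159e-24·cos(75°)
|Δp⃗| = 1.1991e-23 kg·m/s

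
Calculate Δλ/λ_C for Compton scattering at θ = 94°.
1.0698 λ_C

The Compton shift formula is:
Δλ = λ_C(1 - cos θ)

Dividing both sides by λ_C:
Δλ/λ_C = 1 - cos θ

For θ = 94°:
Δλ/λ_C = 1 - cos(94°)
Δλ/λ_C = 1 - -0.0698
Δλ/λ_C = 1.0698

This means the shift is 1.0698 × λ_C = 2.5956 pm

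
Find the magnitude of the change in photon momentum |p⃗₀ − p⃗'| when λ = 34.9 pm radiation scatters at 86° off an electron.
2.5124e-23 kg·m/s

Photon momentum magnitude is p = h/λ.

Initial momentum:
p₀ = h/λ = 6.6261e-34/3.4900e-11 = 1.8986e-23 kg·m/s

After scattering:
λ' = λ + Δλ = 34.9 + 2.2571 = 37.1571 pm
p' = h/λ' = 6.6261e-34/3.7157e-11 = 1.7833e-23 kg·m/s

Momentum is a vector; the scattered photon's direction makes angle θ = 86° with the incident direction. The magnitude of the vector change Δp⃗ = p⃗₀ − p⃗' is found from the law of cosines:
|Δp⃗|² = p₀² + p'² − 2p₀p'cos θ
|Δp⃗|² = (1.8986e-23)² + (1.7833e-23)² − 2·1.8986e-23·1.7833e-23·cos(86°)
|Δp⃗| = 2.5124e-23 kg·m/s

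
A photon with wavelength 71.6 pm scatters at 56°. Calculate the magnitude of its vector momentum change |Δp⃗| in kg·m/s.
8.6261e-24 kg·m/s

Photon momentum magnitude is p = h/λ.

Initial momentum:
p₀ = h/λ = 6.6261e-34/7.1600e-11 = 9.2543e-24 kg·m/s

After scattering:
λ' = λ + Δλ = 71.6 + 1.0695 = 72.6695 pm
p' = h/λ' = 6.6261e-34/7.2670e-11 = 9.1181e-24 kg·m/s

Momentum is a vector; the scattered photon's direction makes angle θ = 56° with the incident direction. The magnitude of the vector change Δp⃗ = p⃗₀ − p⃗' is found from the law of cosines:
|Δp⃗|² = p₀² + p'² − 2p₀p'cos θ
|Δp⃗|² = (9.2543e-24)² + (9.1181e-24)² − 2·9.2543e-24·9.1181e-24·cos(56°)
|Δp⃗| = 8.6261e-24 kg·m/s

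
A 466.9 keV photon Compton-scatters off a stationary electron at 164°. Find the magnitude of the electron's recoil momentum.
3.3634e-22 kg·m/s

The electron is initially at rest, so by conservation of momentum:
p⃗_e = p⃗₀ − p⃗'  (incident photon momentum minus scattered photon momentum)

Photon momentum magnitudes (p = h/λ = E/c):
λ₀ = hc/E₀ = 2.6555 pm → p₀ = h/λ₀ = 2.4952e-22 kg·m/s
Δλ = λ_C(1 − cos 164°) = 4.7586 pm
λ' = 7.4141 pm → p' = h/λ' = 8.9371e-23 kg·m/s

The scattered photon makes angle θ = 164° with the incident direction, so by the law of cosines:
|p⃗_e|² = p₀² + p'² − 2p₀p'cos θ
|p⃗_e|² = (2.4952e-22)² + (8.9371e-23)² − 2·2.4952e-22·8.9371e-23·cos(164°)
|p⃗_e| = 3.3634e-22 kg·m/s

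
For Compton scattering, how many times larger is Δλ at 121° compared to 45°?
121° produces the larger shift by a factor of 5.173

Calculate both shifts using Δλ = λ_C(1 - cos θ):

For θ₁ = 45°:
Δλ₁ = 2.4263 × (1 - cos(45°))
Δλ₁ = 2.4263 × 0.2929
Δλ₁ = 0.7106 pm

For θ₂ = 121°:
Δλ₂ = 2.4263 × (1 - cos(121°))
Δλ₂ = 2.4263 × 1.5150
Δλ₂ = 3.6760 pm

The 121° angle produces the larger shift.
Ratio: 3.6760/0.7106 = 5.173

(Intermediate values are shown rounded; full precision is carried through to the final answer.)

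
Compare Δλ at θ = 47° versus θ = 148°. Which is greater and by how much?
148° produces the larger shift by a factor of 5.811

Calculate both shifts using Δλ = λ_C(1 - cos θ):

For θ₁ = 47°:
Δλ₁ = 2.4263 × (1 - cos(47°))
Δλ₁ = 2.4263 × 0.3180
Δλ₁ = 0.7716 pm

For θ₂ = 148°:
Δλ₂ = 2.4263 × (1 - cos(148°))
Δλ₂ = 2.4263 × 1.8480
Δλ₂ = 4.4839 pm

The 148° angle produces the larger shift.
Ratio: 4.4839/0.7716 = 5.811

(Intermediate values are shown rounded; full precision is carried through to the final answer.)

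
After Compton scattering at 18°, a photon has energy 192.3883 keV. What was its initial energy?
196.0000 keV

Convert final energy to wavelength (hc ≈ 1239.842 keV·pm):
λ' = hc/E' = 1239.842 / 192.3883 = 6.4445 pm

Calculate the Compton shift:
Δλ = λ_C(1 - cos(18°))
Δλ = 2.4263 × (1 - cos(18°))
Δλ = 0.1188 pm

Initial wavelength:
λ = λ' - Δλ = 6.4445 - 0.1188 = 6.3257 pm

Initial energy:
E = hc/λ = 1239.842 / 6.3257 = 196.0000 keV

(Intermediate values are shown rounded; full precision is carried through to the final answer.)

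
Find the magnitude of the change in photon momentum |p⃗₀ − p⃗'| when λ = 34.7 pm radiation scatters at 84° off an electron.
2.4816e-23 kg·m/s

Photon momentum magnitude is p = h/λ.

Initial momentum:
p₀ = h/λ = 6.6261e-34/3.4700e-11 = 1.9095e-23 kg·m/s

After scattering:
λ' = λ + Δλ = 34.7 + 2.1727 = 36.8727 pm
p' = h/λ' = 6.6261e-34/3.6873e-11 = 1.7970e-23 kg·m/s

Momentum is a vector; the scattered photon's direction makes angle θ = 84° with the incident direction. The magnitude of the vector change Δp⃗ = p⃗₀ − p⃗' is found from the law of cosines:
|Δp⃗|² = p₀² + p'² − 2p₀p'cos θ
|Δp⃗|² = (1.9095e-23)² + (1.7970e-23)² − 2·1.9095e-23·1.7970e-23·cos(84°)
|Δp⃗| = 2.4816e-23 kg·m/s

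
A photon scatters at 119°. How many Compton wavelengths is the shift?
1.4848 λ_C

The Compton shift formula is:
Δλ = λ_C(1 - cos θ)

Dividing both sides by λ_C:
Δλ/λ_C = 1 - cos θ

For θ = 119°:
Δλ/λ_C = 1 - cos(119°)
Δλ/λ_C = 1 - -0.4848
Δλ/λ_C = 1.4848

This means the shift is 1.4848 × λ_C = 3.6026 pm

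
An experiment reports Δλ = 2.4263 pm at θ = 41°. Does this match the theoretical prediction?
No, inconsistent

Calculate the expected shift for θ = 41°:

Δλ_expected = λ_C(1 - cos(41°))
Δλ_expected = 2.4263 × (1 - cos(41°))
Δλ_expected = 2.4263 × 0.2453
Δλ_expected = 0.5952 pm

Given shift: 2.4263 pm
Expected shift: 0.5952 pm
Difference: 1.8312 pm

The values do not match. The given shift corresponds to θ ≈ 90.0°, not 41°.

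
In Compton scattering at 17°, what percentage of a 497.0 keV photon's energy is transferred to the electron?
0.0408 (or 4.08%)

Calculate initial and final photon energies:

Initial: E₀ = 497.0 keV → λ₀ = 2.4947 pm
Compton shift: Δλ = 0.1060 pm
Final wavelength: λ' = 2.6007 pm
Final energy: E' = 476.7394 keV

Fractional energy loss:
(E₀ - E')/E₀ = (497.0000 - 476.7394)/497.0000
= 20.2606/497.0000
= 0.0408
= 4.08%

(Intermediate values are shown rounded; full precision is carried through to the final answer.)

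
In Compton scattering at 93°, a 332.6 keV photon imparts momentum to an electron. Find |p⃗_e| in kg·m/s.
2.1139e-22 kg·m/s

The electron is initially at rest, so by conservation of momentum:
p⃗_e = p⃗₀ − p⃗'  (incident photon momentum minus scattered photon momentum)

Photon momentum magnitudes (p = h/λ = E/c):
λ₀ = hc/E₀ = 3.7277 pm → p₀ = h/λ₀ = 1.7775e-22 kg·m/s
Δλ = λ_C(1 − cos 93°) = 2.5533 pm
λ' = 6.2810 pm → p' = h/λ' = 1.0549e-22 kg·m/s

The scattered photon makes angle θ = 93° with the incident direction, so by the law of cosines:
|p⃗_e|² = p₀² + p'² − 2p₀p'cos θ
|p⃗_e|² = (1.7775e-22)² + (1.0549e-22)² − 2·1.7775e-22·1.0549e-22·cos(93°)
|p⃗_e| = 2.1139e-22 kg·m/s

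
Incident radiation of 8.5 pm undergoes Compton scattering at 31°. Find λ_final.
8.8466 pm

Using the Compton scattering formula:
λ' = λ + Δλ = λ + λ_C(1 - cos θ)

Given:
- Initial wavelength λ = 8.5 pm
- Scattering angle θ = 31°
- Compton wavelength λ_C ≈ 2.4263 pm

Calculate the shift:
Δλ = 2.4263 × (1 - cos(31°))
Δλ = 2.4263 × 0.1428
Δλ = 0.3466 pm

Final wavelength:
λ' = 8.5 + 0.3466 = 8.8466 pm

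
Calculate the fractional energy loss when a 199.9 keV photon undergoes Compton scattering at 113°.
0.3524 (or 35.24%)

Calculate initial and final photon energies:

Initial: E₀ = 199.9 keV → λ₀ = 6.2023 pm
Compton shift: Δλ = 3.3743 pm
Final wavelength: λ' = 9.5767 pm
Final energy: E' = 129.4650 keV

Fractional energy loss:
(E₀ - E')/E₀ = (199.9000 - 129.4650)/199.9000
= 70.4350/199.9000
= 0.3524
= 35.24%

(Intermediate values are shown rounded; full precision is carried through to the final answer.)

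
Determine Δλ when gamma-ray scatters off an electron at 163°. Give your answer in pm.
4.7466 pm

Using the Compton scattering formula:
Δλ = λ_C(1 - cos θ)

where λ_C = h/(m_e·c) ≈ 2.4263 pm is the Compton wavelength of an electron.

For θ = 163°:
cos(163°) = -0.9563
1 - cos(163°) = 1.9563

Δλ = 2.4263 × 1.9563
Δλ = 4.7466 pm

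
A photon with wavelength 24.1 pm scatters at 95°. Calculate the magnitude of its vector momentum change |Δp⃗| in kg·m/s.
3.8585e-23 kg·m/s

Photon momentum magnitude is p = h/λ.

Initial momentum:
p₀ = h/λ = 6.6261e-34/2.4100e-11 = 2.7494e-23 kg·m/s

After scattering:
λ' = λ + Δλ = 24.1 + 2.6378 = 26.7378 pm
p' = h/λ' = 6.6261e-34/2.6738e-11 = 2.4782e-23 kg·m/s

Momentum is a vector; the scattered photon's direction makes angle θ = 95° with the incident direction. The magnitude of the vector change Δp⃗ = p⃗₀ − p⃗' is found from the law of cosines:
|Δp⃗|² = p₀² + p'² − 2p₀p'cos θ
|Δp⃗|² = (2.7494e-23)² + (2.4782e-23)² − 2·2.7494e-23·2.4782e-23·cos(95°)
|Δp⃗| = 3.8585e-23 kg·m/s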